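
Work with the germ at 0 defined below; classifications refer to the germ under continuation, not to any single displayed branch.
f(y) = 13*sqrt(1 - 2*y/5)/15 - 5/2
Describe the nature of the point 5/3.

The point is a regular point.

There is no denominator, hence no pole anywhere.
Branch term sqrt(1 - y/(5/2)): argument at 5/3 is 1/3, nonzero, so 5/3 is not its branch point (a point on a principal cut is still regular for the continued germ).
So the germ continues analytically to 5/3.


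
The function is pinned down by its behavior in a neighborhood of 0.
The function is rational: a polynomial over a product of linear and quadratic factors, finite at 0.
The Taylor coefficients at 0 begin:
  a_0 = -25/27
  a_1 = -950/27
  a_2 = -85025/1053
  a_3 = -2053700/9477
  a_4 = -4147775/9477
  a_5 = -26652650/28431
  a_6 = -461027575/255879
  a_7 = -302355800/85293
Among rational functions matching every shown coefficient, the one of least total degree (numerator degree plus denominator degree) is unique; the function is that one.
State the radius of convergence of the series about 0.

No rational of total degree below 5 reproduces all 8 coefficients; solving the [2/3] Pade equations on them gives f(ω) = (-31*ω**2/13 - 9*ω - 1/4)/((ω - 3/5)**2*(ω + 3/4)), whose expansion matches every shown term.
Denominator factor (ω - 3/5)^2: pole of order 2 at 3/5, modulus 3/5.
Denominator factor (ω + 3/4): pole of order 1 at -3/4, modulus 3/4.
The radius of convergence is the smallest modulus among the singular points: 3/5.

The radius of convergence is 3/5.


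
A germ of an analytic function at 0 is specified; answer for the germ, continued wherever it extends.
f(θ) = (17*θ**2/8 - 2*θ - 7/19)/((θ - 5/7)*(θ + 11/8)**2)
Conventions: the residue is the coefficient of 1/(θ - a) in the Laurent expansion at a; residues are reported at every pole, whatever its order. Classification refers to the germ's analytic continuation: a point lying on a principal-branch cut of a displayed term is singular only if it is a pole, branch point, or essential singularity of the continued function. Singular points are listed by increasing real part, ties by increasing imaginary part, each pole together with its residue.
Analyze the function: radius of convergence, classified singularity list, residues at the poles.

Radius of convergence at 0: 5/7.
At -11/8: a pole of order 2; residue 4761323/2080728.
At 5/7: a pole of order 1; residue -42472/260091.

Denominator factor (θ - 5/7): pole of order 1 at 5/7, modulus 5/7.
Denominator factor (θ + 11/8)^2: pole of order 2 at -11/8, modulus 11/8.
The radius of convergence is the smallest modulus among the singular points: 5/7.
At the order-2 pole -11/8 set g(θ) = (θ - (-11/8))^2*f(θ) = (17*θ**2/8 - 2*θ - 7/19)/(θ - 5/7).
Order-2 pole: residue = g'(a); g'(-11/8) = 4761323/2080728, so the residue is 4761323/2080728.
At the order-1 pole 5/7 set g(θ) = (θ - (5/7))*f(θ) = (17*θ**2/8 - 2*θ - 7/19)/(θ + 11/8)**2.
Simple pole: residue = g(a) at a = 5/7, which is -42472/260091.
List the singular points by increasing real part (a conjugate pair: the negative imaginary part first).


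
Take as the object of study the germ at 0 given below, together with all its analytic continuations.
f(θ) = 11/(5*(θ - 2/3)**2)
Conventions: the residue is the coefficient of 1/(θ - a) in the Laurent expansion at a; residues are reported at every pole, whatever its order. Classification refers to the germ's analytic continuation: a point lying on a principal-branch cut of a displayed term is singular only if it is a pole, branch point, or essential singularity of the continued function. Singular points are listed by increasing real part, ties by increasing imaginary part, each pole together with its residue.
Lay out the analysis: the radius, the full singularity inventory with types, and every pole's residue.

Denominator factor (θ - 2/3)^2: pole of order 2 at 2/3, modulus 2/3.
The radius of convergence is the smallest modulus among the singular points: 2/3.
At the order-2 pole 2/3 set g(θ) = (θ - (2/3))^2*f(θ) = 11/5.
Order-2 pole: residue = g'(a); g'(2/3) = 0, so the residue is 0.

Radius of convergence at 0: 2/3.
At 2/3: a pole of order 2; residue 0.


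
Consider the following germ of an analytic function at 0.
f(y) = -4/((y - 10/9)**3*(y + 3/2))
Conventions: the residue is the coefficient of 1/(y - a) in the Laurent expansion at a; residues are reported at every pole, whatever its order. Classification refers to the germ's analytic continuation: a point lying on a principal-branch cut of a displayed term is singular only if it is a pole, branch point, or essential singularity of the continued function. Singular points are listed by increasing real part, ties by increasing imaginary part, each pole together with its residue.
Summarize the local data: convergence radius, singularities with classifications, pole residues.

Denominator factor (y + 3/2): pole of order 1 at -3/2, modulus 3/2.
Denominator factor (y - 10/9)^3: pole of order 3 at 10/9, modulus 10/9.
The radius of convergence is the smallest modulus among the singular points: 10/9.
At the order-1 pole -3/2 set g(y) = (y - (-3/2))*f(y) = -4/(y - 10/9)**3.
Simple pole: residue = g(a) at a = -3/2, which is 23328/103823.
At the order-3 pole 10/9 set g(y) = (y - (10/9))^3*f(y) = -4/(y + 3/2).
Order-3 pole: residue = g''(a)/2; g''(10/9) = -46656/103823, so the residue is -23328/103823.
List the singular points by increasing real part (a conjugate pair: the negative imaginary part first).

Radius of convergence at 0: 10/9.
At -3/2: a pole of order 1; residue 23328/103823.
At 10/9: a pole of order 3; residue -23328/103823.


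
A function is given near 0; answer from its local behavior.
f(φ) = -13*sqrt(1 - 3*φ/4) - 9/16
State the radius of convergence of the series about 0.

The radius of convergence is 4/3.

Branch term (-13)*sqrt(1 - φ/(4/3)): its argument vanishes at φ = 4/3, a square-root branch point, modulus 4/3.
The radius of convergence is the smallest modulus among the singular points: 4/3.


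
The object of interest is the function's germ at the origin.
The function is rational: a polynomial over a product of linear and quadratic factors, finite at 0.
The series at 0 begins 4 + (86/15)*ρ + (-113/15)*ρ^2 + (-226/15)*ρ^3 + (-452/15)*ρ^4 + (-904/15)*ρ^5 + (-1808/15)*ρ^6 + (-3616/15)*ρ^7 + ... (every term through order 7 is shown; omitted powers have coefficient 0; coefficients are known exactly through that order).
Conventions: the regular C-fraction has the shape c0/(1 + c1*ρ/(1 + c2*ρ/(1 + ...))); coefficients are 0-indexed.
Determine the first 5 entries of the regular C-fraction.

Taylor coefficients (read off): a_0 = 4, a_1 = 86/15, a_2 = -113/15, a_3 = -226/15, a_4 = -452/15.
c0 = a_0 = 4. Peel one level at a time: if S = 1 + c*ρ/S' with S'(0) = 1, then c is the ρ-coefficient of S and S' = c*ρ/(S - 1).
S_1 = c0/f = 1 + (-43/30)*ρ + (886/225)*ρ^2 + ...; c1 = -43/30.
S_2 = c1*ρ/(S_1 - 1) = 1 + (1772/645)*ρ + (32205/7396)*ρ^2 + ...; c2 = 1772/645.
S_3 = c2*ρ/(S_2 - 1) = 1 + (-483075/304784)*ρ + (-137676375/50239744)*ρ^2 + ...; c3 = -483075/304784.
S_4 = c3*ρ/(S_3 - 1) = 1 + (-12255/7088)*ρ + ...; c4 = -12255/7088.

The regular C-fraction coefficients are [4, -43/30, 1772/645, -483075/304784, -12255/7088].


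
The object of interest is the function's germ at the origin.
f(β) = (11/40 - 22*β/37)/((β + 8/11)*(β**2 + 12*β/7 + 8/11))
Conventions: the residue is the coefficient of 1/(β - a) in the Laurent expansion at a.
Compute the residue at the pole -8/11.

At the order-1 pole -8/11 set g(β) = (β - (-8/11))*f(β) = (11/40 - 22*β/37)/(β**2 + 12*β/7 + 8/11).
Simple pole: residue = g(a) at a = -8/11, which is 886809/11840.

The residue is 886809/11840.


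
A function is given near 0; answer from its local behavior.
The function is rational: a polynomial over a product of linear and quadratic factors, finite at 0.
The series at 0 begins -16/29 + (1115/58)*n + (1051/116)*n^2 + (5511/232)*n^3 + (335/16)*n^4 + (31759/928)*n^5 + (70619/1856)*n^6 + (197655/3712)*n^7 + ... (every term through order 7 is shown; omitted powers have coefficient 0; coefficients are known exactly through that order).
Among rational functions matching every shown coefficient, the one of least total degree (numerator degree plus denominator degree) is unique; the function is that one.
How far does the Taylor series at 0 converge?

The radius of convergence is -1/4 + (1/4)*sqrt(17).

No rational of total degree below 3 reproduces all 8 coefficients; solving the [1/2] Pade equations on them gives f(n) = (16/29 - 39*n/2)/(n**2 + n/2 - 1), whose expansion matches every shown term.
Denominator factor (n**2 + n/2 - 1): discriminant 17/4, real irrational roots -1/4 + (1/4)*sqrt(17) and -1/4 - (1/4)*sqrt(17); poles of order 1, moduli -1/4 + (1/4)*sqrt(17) and 1/4 + (1/4)*sqrt(17).
The radius of convergence is the smallest modulus among the singular points: -1/4 + (1/4)*sqrt(17).


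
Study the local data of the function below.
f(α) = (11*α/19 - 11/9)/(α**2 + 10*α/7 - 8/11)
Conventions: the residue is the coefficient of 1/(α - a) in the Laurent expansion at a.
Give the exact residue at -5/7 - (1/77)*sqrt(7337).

The factor α**2 + 10*α/7 - 8/11 splits as (α - a)(α - a') with a = -5/7 - (1/77)*sqrt(7337), a' = -5/7 + (1/77)*sqrt(7337). At the order-1 pole a set g(α) = (α - a)*f(α) = [11*α/19 - 11/9] / (α - a').
Simple pole: residue = g(a) at a = -5/7 - (1/77)*sqrt(7337), which is 11/38 + (979/114057)*sqrt(7337).

The residue is 11/38 + (979/114057)*sqrt(7337).


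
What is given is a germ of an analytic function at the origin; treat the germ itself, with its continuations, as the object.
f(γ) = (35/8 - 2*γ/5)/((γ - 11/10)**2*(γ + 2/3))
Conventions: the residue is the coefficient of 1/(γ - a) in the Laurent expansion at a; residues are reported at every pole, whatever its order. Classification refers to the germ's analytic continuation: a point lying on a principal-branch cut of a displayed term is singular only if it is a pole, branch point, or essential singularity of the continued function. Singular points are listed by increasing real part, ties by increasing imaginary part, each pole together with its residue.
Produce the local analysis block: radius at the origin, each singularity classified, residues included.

Denominator factor (γ - 11/10)^2: pole of order 2 at 11/10, modulus 11/10.
Denominator factor (γ + 2/3): pole of order 1 at -2/3, modulus 2/3.
The radius of convergence is the smallest modulus among the singular points: 2/3.
At the order-1 pole -2/3 set g(γ) = (γ - (-2/3))*f(γ) = (35/8 - 2*γ/5)/(γ - 11/10)**2.
Simple pole: residue = g(a) at a = -2/3, which is 8355/5618.
At the order-2 pole 11/10 set g(γ) = (γ - (11/10))^2*f(γ) = (35/8 - 2*γ/5)/(γ + 2/3).
Order-2 pole: residue = g'(a); g'(11/10) = -8355/5618, so the residue is -8355/5618.
List the singular points by increasing real part (a conjugate pair: the negative imaginary part first).

Radius of convergence at 0: 2/3.
At -2/3: a pole of order 1; residue 8355/5618.
At 11/10: a pole of order 2; residue -8355/5618.


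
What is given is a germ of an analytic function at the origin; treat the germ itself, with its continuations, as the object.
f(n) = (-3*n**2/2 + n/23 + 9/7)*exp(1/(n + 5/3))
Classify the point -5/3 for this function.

The point is an essential singularity.

The exponent 1/(n - (-5/3)) has a pole at -5/3, so exp(1/(n - (-5/3))) takes every nonzero value near it: an essential singularity (not a pole of any order).


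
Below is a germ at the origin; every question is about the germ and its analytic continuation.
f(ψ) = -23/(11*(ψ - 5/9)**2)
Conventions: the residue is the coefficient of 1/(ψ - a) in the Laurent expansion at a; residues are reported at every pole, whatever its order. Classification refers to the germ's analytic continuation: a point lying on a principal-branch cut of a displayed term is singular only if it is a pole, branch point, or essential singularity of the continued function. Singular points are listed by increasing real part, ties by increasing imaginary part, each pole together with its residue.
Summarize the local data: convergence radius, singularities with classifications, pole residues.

Denominator factor (ψ - 5/9)^2: pole of order 2 at 5/9, modulus 5/9.
The radius of convergence is the smallest modulus among the singular points: 5/9.
At the order-2 pole 5/9 set g(ψ) = (ψ - (5/9))^2*f(ψ) = -23/11.
Order-2 pole: residue = g'(a); g'(5/9) = 0, so the residue is 0.

Radius of convergence at 0: 5/9.
At 5/9: a pole of order 2; residue 0.


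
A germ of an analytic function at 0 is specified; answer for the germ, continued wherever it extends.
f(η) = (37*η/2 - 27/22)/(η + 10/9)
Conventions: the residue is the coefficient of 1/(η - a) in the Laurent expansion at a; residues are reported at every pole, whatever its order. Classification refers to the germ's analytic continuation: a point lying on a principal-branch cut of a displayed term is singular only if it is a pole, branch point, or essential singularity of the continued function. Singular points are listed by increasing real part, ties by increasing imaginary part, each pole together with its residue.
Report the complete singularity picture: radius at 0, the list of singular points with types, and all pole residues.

Radius of convergence at 0: 10/9.
At -10/9: a pole of order 1; residue -4313/198.

Denominator factor (η + 10/9): pole of order 1 at -10/9, modulus 10/9.
The radius of convergence is the smallest modulus among the singular points: 10/9.
At the order-1 pole -10/9 set g(η) = (η - (-10/9))*f(η) = 37*η/2 - 27/22.
Simple pole: residue = g(a) at a = -10/9, which is -4313/198.


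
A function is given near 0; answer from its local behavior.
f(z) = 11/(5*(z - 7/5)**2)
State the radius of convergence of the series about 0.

The radius of convergence is 7/5.

Denominator factor (z - 7/5)^2: pole of order 2 at 7/5, modulus 7/5.
The radius of convergence is the smallest modulus among the singular points: 7/5.


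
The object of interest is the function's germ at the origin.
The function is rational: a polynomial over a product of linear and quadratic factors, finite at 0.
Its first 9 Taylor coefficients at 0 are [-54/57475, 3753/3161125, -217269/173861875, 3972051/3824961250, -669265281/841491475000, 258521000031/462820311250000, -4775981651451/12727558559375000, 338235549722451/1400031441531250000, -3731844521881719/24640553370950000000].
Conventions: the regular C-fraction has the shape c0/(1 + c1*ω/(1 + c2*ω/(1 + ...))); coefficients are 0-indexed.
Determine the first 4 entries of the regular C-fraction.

Taylor coefficients (read off): a_0 = -54/57475, a_1 = 3753/3161125, a_2 = -217269/173861875, a_3 = 3972051/3824961250.
c0 = a_0 = -54/57475. Peel one level at a time: if S = 1 + c*ω/S' with S'(0) = 1, then c is the ω-coefficient of S and S' = c*ω/(S - 1).
S_1 = c0/f = 1 + (139/110)*ω + (3227/12100)*ω^2 + ...; c1 = 139/110.
S_2 = c1*ω/(S_1 - 1) = 1 + (-3227/15290)*ω + (27264883/116892050)*ω^2 + ...; c2 = -3227/15290.
S_3 = c2*ω/(S_2 - 1) = 1 + (27264883/24670415)*ω + ...; c3 = 27264883/24670415.

The regular C-fraction coefficients are [-54/57475, 139/110, -3227/15290, 27264883/24670415].


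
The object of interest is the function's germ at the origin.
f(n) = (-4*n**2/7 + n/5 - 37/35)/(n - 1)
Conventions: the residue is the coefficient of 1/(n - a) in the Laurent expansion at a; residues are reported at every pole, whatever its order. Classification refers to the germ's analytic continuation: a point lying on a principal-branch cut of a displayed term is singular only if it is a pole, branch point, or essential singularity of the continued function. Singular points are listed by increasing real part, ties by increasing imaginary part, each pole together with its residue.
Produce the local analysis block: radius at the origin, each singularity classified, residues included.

Denominator factor (n - 1): pole of order 1 at 1, modulus 1.
The radius of convergence is the smallest modulus among the singular points: 1.
At the order-1 pole 1 set g(n) = (n - (1))*f(n) = -4*n**2/7 + n/5 - 37/35.
Simple pole: residue = g(a) at a = 1, which is -10/7.

Radius of convergence at 0: 1.
At 1: a pole of order 1; residue -10/7.


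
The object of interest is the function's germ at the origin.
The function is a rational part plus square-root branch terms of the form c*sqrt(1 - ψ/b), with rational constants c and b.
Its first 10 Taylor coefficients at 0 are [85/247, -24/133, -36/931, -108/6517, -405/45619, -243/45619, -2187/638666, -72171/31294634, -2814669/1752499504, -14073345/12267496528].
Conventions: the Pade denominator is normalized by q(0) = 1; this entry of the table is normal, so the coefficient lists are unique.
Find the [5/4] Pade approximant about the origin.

Taylor coefficients needed (read off): a_0 = 85/247, a_1 = -24/133, a_2 = -36/931, a_3 = -108/6517, a_4 = -405/45619, a_5 = -243/45619, a_6 = -2187/638666, a_7 = -72171/31294634, a_8 = -2814669/1752499504, a_9 = -14073345/12267496528.
Write the denominator as Q(ψ) = 1 + q1*ψ + q2*ψ^2 + q3*ψ^3 + q4*ψ^4. Requiring Q*f - P = O(ψ^10) with deg P <= 5 kills the coefficients of ψ^6..ψ^9 in Q*f:
  ψ^6: a_6 + q1*a_5 + q2*a_4 + q3*a_3 + q4*a_2 = 0, i.e. -2187/638666 + (-243/45619)*q1 + (-405/45619)*q2 + (-108/6517)*q3 + (-36/931)*q4 = 0.
  ψ^7: a_7 + q1*a_6 + q2*a_5 + q3*a_4 + q4*a_3 = 0, i.e. -72171/31294634 + (-2187/638666)*q1 + (-243/45619)*q2 + (-405/45619)*q3 + (-108/6517)*q4 = 0.
  ψ^8: a_8 + q1*a_7 + q2*a_6 + q3*a_5 + q4*a_4 = 0, i.e. -2814669/1752499504 + (-72171/31294634)*q1 + (-2187/638666)*q2 + (-243/45619)*q3 + (-405/45619)*q4 = 0.
  ψ^9: a_9 + q1*a_8 + q2*a_7 + q3*a_6 + q4*a_5 = 0, i.e. -14073345/12267496528 + (-2814669/1752499504)*q1 + (-72171/31294634)*q2 + (-2187/638666)*q3 + (-243/45619)*q4 = 0.
Solving this linear system: q1 = -12/7, q2 = 27/28, q3 = -135/686, q4 = 405/38416.
The numerator is Q*f truncated at degree 5: P0 = a_0 = 85/247; P1 = a_1 + q1*a_0 = -1332/1729; P2 = a_2 + q1*a_1 + q2*a_0 = 4167/6916; P3 = a_3 + q1*a_2 + q2*a_1 + q3*a_0 = -32535/169442; P4 = a_4 + q1*a_3 + q2*a_2 + q3*a_1 + q4*a_0 = 202905/9488752; P5 = a_5 + q1*a_4 + q2*a_3 + q3*a_2 + q4*a_1 = -243/638666.

The Pade approximant has numerator coefficients [85/247, -1332/1729, 4167/6916, -32535/169442, 202905/9488752, -243/638666]; denominator coefficients [1, -12/7, 27/28, -135/686, 405/38416].


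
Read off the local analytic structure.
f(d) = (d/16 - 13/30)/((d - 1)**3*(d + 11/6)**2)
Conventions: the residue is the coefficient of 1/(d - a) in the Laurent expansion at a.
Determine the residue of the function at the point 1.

At the order-3 pole 1 set g(d) = (d - (1))^3*f(d) = (d/16 - 13/30)/(d + 11/6)**2.
Order-3 pole: residue = g''(a)/2; g''(1) = -19008/417605, so the residue is -9504/417605.

The residue is -9504/417605.


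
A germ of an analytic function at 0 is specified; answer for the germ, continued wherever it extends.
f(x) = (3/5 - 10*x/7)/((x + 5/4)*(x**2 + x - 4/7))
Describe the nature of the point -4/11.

Denominator factors: x**2 + x - 4/7 = -680/847 at x = -4/11; x + 5/4 = 39/44 at x = -4/11 — none vanishes.
So the germ continues analytically to -4/11.

The point is a regular point.


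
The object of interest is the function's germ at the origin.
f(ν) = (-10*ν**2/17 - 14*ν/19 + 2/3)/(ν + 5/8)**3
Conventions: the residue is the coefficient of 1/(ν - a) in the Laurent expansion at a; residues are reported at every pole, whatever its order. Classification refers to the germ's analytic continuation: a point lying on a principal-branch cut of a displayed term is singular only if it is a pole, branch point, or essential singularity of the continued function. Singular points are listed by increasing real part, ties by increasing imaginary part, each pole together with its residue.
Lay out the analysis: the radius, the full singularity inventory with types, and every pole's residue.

Denominator factor (ν + 5/8)^3: pole of order 3 at -5/8, modulus 5/8.
The radius of convergence is the smallest modulus among the singular points: 5/8.
At the order-3 pole -5/8 set g(ν) = (ν - (-5/8))^3*f(ν) = -10*ν**2/17 - 14*ν/19 + 2/3.
Order-3 pole: residue = g''(a)/2; g''(-5/8) = -20/17, so the residue is -10/17.

Radius of convergence at 0: 5/8.
At -5/8: a pole of order 3; residue -10/17.


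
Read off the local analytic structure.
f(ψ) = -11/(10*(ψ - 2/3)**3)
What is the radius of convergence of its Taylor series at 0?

The radius of convergence is 2/3.

Denominator factor (ψ - 2/3)^3: pole of order 3 at 2/3, modulus 2/3.
The radius of convergence is the smallest modulus among the singular points: 2/3.


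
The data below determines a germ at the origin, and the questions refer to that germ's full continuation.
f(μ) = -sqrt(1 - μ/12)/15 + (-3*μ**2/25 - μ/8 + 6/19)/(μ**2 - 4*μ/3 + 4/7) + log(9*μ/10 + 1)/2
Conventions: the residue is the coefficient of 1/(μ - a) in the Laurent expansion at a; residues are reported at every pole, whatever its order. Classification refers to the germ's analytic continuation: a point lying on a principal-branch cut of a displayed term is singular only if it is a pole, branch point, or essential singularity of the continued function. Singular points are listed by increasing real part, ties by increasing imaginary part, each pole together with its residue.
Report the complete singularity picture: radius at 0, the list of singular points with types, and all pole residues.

Radius of convergence at 0: (2/7)*sqrt(7).
At -10/9: a logarithmic branch point.
At (2/3) - ((2/21)*sqrt(14))*i: a pole of order 1; residue (-57/400) + ((1551/21280)*sqrt(14))*i.
At (2/3) + ((2/21)*sqrt(14))*i: a pole of order 1; residue (-57/400) - ((1551/21280)*sqrt(14))*i.
At 12: an algebraic (square-root) branch point.


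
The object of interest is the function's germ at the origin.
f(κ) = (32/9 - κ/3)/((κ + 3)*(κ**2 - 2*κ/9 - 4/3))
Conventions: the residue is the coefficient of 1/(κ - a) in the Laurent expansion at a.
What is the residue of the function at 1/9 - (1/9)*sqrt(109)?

The factor κ**2 - 2*κ/9 - 4/3 splits as (κ - a)(κ - a') with a = 1/9 - (1/9)*sqrt(109), a' = 1/9 + (1/9)*sqrt(109). At the order-1 pole a set g(κ) = (κ - a)*f(κ) = [(32/9 - κ/3)/(κ + 3)] / (κ - a').
Simple pole: residue = g(a) at a = 1/9 - (1/9)*sqrt(109), which is -41/150 - (923/16350)*sqrt(109).

The residue is -41/150 - (923/16350)*sqrt(109).


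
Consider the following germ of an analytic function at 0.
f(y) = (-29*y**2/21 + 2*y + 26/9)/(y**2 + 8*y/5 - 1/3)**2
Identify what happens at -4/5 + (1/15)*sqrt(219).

The denominator factor y**2 + 8*y/5 - 1/3 vanishes at -4/5 + (1/15)*sqrt(219) and appears to the power 2; the numerator there equals -493/525 + (442/1575)*sqrt(219), nonzero, and no other factor vanishes.
Hence a pole whose order is the multiplicity, 2.

The point is a pole of order 2.


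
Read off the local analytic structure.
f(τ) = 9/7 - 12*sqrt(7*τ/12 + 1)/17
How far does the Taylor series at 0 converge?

The radius of convergence is 12/7.

Branch term (-12/17)*sqrt(1 - τ/(-12/7)): its argument vanishes at τ = -12/7, a square-root branch point, modulus 12/7.
The radius of convergence is the smallest modulus among the singular points: 12/7.


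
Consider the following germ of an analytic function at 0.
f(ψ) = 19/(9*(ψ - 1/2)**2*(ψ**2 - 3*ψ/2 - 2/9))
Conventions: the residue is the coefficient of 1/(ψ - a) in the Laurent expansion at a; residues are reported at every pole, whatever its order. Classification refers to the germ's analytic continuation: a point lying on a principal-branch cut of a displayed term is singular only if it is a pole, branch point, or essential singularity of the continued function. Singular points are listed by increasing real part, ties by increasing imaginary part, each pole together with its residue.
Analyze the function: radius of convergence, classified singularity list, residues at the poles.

Radius of convergence at 0: -3/4 + (1/12)*sqrt(113).
At 3/4 - (1/12)*sqrt(113): a pole of order 1; residue -171/169 - (3477/19097)*sqrt(113).
At 1/2: a pole of order 2; residue 342/169.
At 3/4 + (1/12)*sqrt(113): a pole of order 1; residue -171/169 + (3477/19097)*sqrt(113).

Denominator factor (ψ**2 - 3*ψ/2 - 2/9): discriminant 113/36, real irrational roots 3/4 + (1/12)*sqrt(113) and 3/4 - (1/12)*sqrt(113); poles of order 1, moduli 3/4 + (1/12)*sqrt(113) and -3/4 + (1/12)*sqrt(113).
Denominator factor (ψ - 1/2)^2: pole of order 2 at 1/2, modulus 1/2.
The radius of convergence is the smallest modulus among the singular points: -3/4 + (1/12)*sqrt(113).
The factor ψ**2 - 3*ψ/2 - 2/9 splits as (ψ - a)(ψ - a') with a = 3/4 - (1/12)*sqrt(113), a' = 3/4 + (1/12)*sqrt(113). At the order-1 pole a set g(ψ) = (ψ - a)*f(ψ) = [19/(9*(ψ - 1/2)**2)] / (ψ - a').
Simple pole: residue = g(a) at a = 3/4 - (1/12)*sqrt(113), which is -171/169 - (3477/19097)*sqrt(113).
At the order-2 pole 1/2 set g(ψ) = (ψ - (1/2))^2*f(ψ) = 19/(9*(ψ**2 - 3*ψ/2 - 2/9)).
Order-2 pole: residue = g'(a); g'(1/2) = 342/169, so the residue is 342/169.
The factor ψ**2 - 3*ψ/2 - 2/9 splits as (ψ - a)(ψ - a') with a = 3/4 + (1/12)*sqrt(113), a' = 3/4 - (1/12)*sqrt(113). At the order-1 pole a set g(ψ) = (ψ - a)*f(ψ) = [19/(9*(ψ - 1/2)**2)] / (ψ - a').
Simple pole: residue = g(a) at a = 3/4 + (1/12)*sqrt(113), which is -171/169 + (3477/19097)*sqrt(113).
List the singular points by increasing real part (a conjugate pair: the negative imaginary part first).


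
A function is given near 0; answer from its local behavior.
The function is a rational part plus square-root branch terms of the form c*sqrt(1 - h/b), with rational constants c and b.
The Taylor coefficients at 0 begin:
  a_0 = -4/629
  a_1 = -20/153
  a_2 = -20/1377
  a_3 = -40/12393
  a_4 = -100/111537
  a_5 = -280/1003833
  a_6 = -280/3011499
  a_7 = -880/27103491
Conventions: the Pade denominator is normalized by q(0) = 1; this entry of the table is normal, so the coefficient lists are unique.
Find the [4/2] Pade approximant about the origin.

Taylor coefficients needed (read off): a_0 = -4/629, a_1 = -20/153, a_2 = -20/1377, a_3 = -40/12393, a_4 = -100/111537, a_5 = -280/1003833, a_6 = -280/3011499.
Write the denominator as Q(h) = 1 + q1*h + q2*h^2. Requiring Q*f - P = O(h^7) with deg P <= 4 kills the coefficients of h^5..h^6 in Q*f:
  h^5: a_5 + q1*a_4 + q2*a_3 = 0, i.e. -280/1003833 + (-100/111537)*q1 + (-40/12393)*q2 = 0.
  h^6: a_6 + q1*a_5 + q2*a_4 = 0, i.e. -280/3011499 + (-280/1003833)*q1 + (-100/111537)*q2 = 0.
Solving this linear system: q1 = -14/27, q2 = 14/243.
The numerator is Q*f truncated at degree 4: P0 = a_0 = -4/629; P1 = a_1 + q1*a_0 = -2164/16983; P2 = a_2 + q1*a_1 + q2*a_0 = 8084/152847; P3 = a_3 + q1*a_2 + q2*a_1 = -40/12393; P4 = a_4 + q1*a_3 + q2*a_2 = -20/334611.

The Pade approximant has numerator coefficients [-4/629, -2164/16983, 8084/152847, -40/12393, -20/334611]; denominator coefficients [1, -14/27, 14/243].


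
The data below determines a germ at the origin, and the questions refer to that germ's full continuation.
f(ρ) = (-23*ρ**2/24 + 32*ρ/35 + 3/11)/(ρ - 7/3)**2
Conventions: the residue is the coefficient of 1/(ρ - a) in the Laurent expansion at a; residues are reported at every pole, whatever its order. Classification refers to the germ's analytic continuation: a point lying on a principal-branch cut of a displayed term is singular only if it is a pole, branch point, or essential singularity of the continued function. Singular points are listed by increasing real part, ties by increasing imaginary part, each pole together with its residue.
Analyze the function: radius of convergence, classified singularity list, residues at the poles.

Denominator factor (ρ - 7/3)^2: pole of order 2 at 7/3, modulus 7/3.
The radius of convergence is the smallest modulus among the singular points: 7/3.
At the order-2 pole 7/3 set g(ρ) = (ρ - (7/3))^2*f(ρ) = -23*ρ**2/24 + 32*ρ/35 + 3/11.
Order-2 pole: residue = g'(a); g'(7/3) = -4483/1260, so the residue is -4483/1260.

Radius of convergence at 0: 7/3.
At 7/3: a pole of order 2; residue -4483/1260.


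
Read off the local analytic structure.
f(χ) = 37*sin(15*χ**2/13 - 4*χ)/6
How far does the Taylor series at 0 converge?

The radius of convergence is infinite.

The factor -sin(15*χ**2/13 - 4*χ) is entire and contributes no finite singular point.
The polynomial part has no poles.
No finite singular points: the Taylor series at 0 converges everywhere.


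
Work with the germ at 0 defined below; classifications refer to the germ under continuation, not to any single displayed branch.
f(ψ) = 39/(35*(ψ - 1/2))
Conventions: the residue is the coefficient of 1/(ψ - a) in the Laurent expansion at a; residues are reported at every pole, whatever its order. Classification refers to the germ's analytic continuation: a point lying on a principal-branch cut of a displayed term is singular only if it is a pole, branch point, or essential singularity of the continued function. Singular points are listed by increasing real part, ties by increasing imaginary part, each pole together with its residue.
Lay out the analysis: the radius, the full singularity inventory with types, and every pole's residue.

Denominator factor (ψ - 1/2): pole of order 1 at 1/2, modulus 1/2.
The radius of convergence is the smallest modulus among the singular points: 1/2.
At the order-1 pole 1/2 set g(ψ) = (ψ - (1/2))*f(ψ) = 39/35.
Simple pole: residue = g(a) at a = 1/2, which is 39/35.

Radius of convergence at 0: 1/2.
At 1/2: a pole of order 1; residue 39/35.


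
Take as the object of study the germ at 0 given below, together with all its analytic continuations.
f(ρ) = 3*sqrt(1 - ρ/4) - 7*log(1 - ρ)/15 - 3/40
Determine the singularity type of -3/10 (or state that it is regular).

There is no denominator, hence no pole anywhere.
Branch term log(1 - ρ/(1)): argument at -3/10 is 13/10, nonzero, so -3/10 is not its branch point (a point on a principal cut is still regular for the continued germ).
Branch term sqrt(1 - ρ/(4)): argument at -3/10 is 43/40, nonzero, so -3/10 is not its branch point (a point on a principal cut is still regular for the continued germ).
So the germ continues analytically to -3/10.

The point is a regular point.


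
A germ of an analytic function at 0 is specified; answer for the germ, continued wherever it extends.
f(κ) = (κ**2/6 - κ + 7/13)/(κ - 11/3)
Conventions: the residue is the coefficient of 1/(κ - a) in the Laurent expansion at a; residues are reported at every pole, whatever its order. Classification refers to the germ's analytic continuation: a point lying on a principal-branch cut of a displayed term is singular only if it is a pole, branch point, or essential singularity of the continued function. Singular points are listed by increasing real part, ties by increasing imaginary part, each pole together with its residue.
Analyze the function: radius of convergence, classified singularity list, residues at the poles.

Denominator factor (κ - 11/3): pole of order 1 at 11/3, modulus 11/3.
The radius of convergence is the smallest modulus among the singular points: 11/3.
At the order-1 pole 11/3 set g(κ) = (κ - (11/3))*f(κ) = κ**2/6 - κ + 7/13.
Simple pole: residue = g(a) at a = 11/3, which is -623/702.

Radius of convergence at 0: 11/3.
At 11/3: a pole of order 1; residue -623/702.


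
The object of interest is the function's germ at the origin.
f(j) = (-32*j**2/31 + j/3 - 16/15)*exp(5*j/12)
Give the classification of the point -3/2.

The point is a regular point.

There is no denominator, hence no pole anywhere.
The factor exp(5*j/12) is entire.
So the germ continues analytically to -3/2.


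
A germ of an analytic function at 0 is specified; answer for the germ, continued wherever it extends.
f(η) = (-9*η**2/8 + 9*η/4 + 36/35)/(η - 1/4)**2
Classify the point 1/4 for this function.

The denominator factor η - 1/4 vanishes at 1/4 and appears to the power 2; the numerator there equals 6813/4480, nonzero, and no other factor vanishes.
Hence a pole whose order is the multiplicity, 2.

The point is a pole of order 2.


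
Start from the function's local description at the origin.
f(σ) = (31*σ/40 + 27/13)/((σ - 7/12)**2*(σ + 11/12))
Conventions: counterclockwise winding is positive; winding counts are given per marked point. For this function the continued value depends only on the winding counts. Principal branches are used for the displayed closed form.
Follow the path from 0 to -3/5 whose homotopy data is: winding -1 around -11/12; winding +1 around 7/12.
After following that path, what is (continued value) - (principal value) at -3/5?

Continued minus principal equals 0.

The function is rational, hence single-valued: continuing it around any pole returns the same value, so the difference is 0.


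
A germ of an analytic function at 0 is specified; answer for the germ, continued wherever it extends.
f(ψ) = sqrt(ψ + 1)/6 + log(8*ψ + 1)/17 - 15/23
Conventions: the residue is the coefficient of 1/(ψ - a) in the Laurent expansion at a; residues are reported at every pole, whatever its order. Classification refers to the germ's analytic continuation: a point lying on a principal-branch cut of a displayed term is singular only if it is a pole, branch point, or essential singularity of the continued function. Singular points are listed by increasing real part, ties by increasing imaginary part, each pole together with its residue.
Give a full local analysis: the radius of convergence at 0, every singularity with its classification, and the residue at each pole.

Branch term (1/17)*log(1 - ψ/(-1/8)): its argument vanishes at ψ = -1/8, a logarithmic branch point, modulus 1/8.
Branch term (1/6)*sqrt(1 - ψ/(-1)): its argument vanishes at ψ = -1, a square-root branch point, modulus 1.
The radius of convergence is the smallest modulus among the singular points: 1/8.
List the singular points by increasing real part (a conjugate pair: the negative imaginary part first).

Radius of convergence at 0: 1/8.
At -1: an algebraic (square-root) branch point.
At -1/8: a logarithmic branch point.


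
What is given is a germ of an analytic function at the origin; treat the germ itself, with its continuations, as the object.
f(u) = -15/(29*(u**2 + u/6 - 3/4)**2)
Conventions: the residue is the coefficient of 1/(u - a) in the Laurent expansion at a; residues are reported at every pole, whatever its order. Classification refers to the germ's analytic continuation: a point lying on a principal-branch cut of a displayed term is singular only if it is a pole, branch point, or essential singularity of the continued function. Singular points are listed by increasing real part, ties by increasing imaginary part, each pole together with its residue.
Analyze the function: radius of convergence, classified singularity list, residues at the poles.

Denominator factor (u**2 + u/6 - 3/4)^2: discriminant 109/36, real irrational roots -1/12 + (1/12)*sqrt(109) and -1/12 - (1/12)*sqrt(109); poles of order 2, moduli -1/12 + (1/12)*sqrt(109) and 1/12 + (1/12)*sqrt(109).
The radius of convergence is the smallest modulus among the singular points: -1/12 + (1/12)*sqrt(109).
The factor u**2 + u/6 - 3/4 splits as (u - a)(u - a') with a = -1/12 - (1/12)*sqrt(109), a' = -1/12 + (1/12)*sqrt(109). At the order-2 pole a set g(u) = (u - a)^2*f(u) = [-15/29] / (u - a')^2.
Order-2 pole: residue = g'(a); g'(-1/12 - (1/12)*sqrt(109)) = -(6480/344549)*sqrt(109), so the residue is -(6480/344549)*sqrt(109).
The factor u**2 + u/6 - 3/4 splits as (u - a)(u - a') with a = -1/12 + (1/12)*sqrt(109), a' = -1/12 - (1/12)*sqrt(109). At the order-2 pole a set g(u) = (u - a)^2*f(u) = [-15/29] / (u - a')^2.
Order-2 pole: residue = g'(a); g'(-1/12 + (1/12)*sqrt(109)) = (6480/344549)*sqrt(109), so the residue is (6480/344549)*sqrt(109).
List the singular points by increasing real part (a conjugate pair: the negative imaginary part first).

Radius of convergence at 0: -1/12 + (1/12)*sqrt(109).
At -1/12 - (1/12)*sqrt(109): a pole of order 2; residue -(6480/344549)*sqrt(109).
At -1/12 + (1/12)*sqrt(109): a pole of order 2; residue (6480/344549)*sqrt(109).


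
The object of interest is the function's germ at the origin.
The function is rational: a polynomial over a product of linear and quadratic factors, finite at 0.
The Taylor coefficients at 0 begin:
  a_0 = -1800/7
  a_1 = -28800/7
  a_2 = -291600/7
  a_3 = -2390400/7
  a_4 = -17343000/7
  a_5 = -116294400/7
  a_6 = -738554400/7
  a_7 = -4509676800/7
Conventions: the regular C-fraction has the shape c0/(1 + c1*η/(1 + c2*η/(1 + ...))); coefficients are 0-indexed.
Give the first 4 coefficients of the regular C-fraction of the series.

The regular C-fraction coefficients are [-1800/7, -16, 47/8, -1249/376].

Taylor coefficients (read off): a_0 = -1800/7, a_1 = -28800/7, a_2 = -291600/7, a_3 = -2390400/7.
c0 = a_0 = -1800/7. Peel one level at a time: if S = 1 + c*η/S' with S'(0) = 1, then c is the η-coefficient of S and S' = c*η/(S - 1).
S_1 = c0/f = 1 + (-16)*η + (94)*η^2 + ...; c1 = -16.
S_2 = c1*η/(S_1 - 1) = 1 + (47/8)*η + (1249/64)*η^2 + ...; c2 = 47/8.
S_3 = c2*η/(S_2 - 1) = 1 + (-1249/376)*η + ...; c3 = -1249/376.


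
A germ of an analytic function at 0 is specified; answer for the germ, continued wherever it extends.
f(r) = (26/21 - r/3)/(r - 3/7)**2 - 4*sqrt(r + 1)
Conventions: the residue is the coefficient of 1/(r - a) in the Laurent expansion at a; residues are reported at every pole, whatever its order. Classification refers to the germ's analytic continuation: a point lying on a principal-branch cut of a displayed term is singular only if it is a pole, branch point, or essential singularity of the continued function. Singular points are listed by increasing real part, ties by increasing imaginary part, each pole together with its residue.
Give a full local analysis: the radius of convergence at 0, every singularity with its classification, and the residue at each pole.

Denominator factor (r - 3/7)^2: pole of order 2 at 3/7, modulus 3/7.
Branch term (-4)*sqrt(1 - r/(-1)): its argument vanishes at r = -1, a square-root branch point, modulus 1.
The radius of convergence is the smallest modulus among the singular points: 3/7.
The branch term is analytic at 3/7 and contributes nothing to the residue; only the rational part matters.
At the order-2 pole 3/7 set g(r) = (r - (3/7))^2*(rational part) = 26/21 - r/3.
Order-2 pole: residue = g'(a); g'(3/7) = -1/3, so the residue is -1/3.
List the singular points by increasing real part (a conjugate pair: the negative imaginary part first).

Radius of convergence at 0: 3/7.
At -1: an algebraic (square-root) branch point.
At 3/7: a pole of order 2; residue -1/3.


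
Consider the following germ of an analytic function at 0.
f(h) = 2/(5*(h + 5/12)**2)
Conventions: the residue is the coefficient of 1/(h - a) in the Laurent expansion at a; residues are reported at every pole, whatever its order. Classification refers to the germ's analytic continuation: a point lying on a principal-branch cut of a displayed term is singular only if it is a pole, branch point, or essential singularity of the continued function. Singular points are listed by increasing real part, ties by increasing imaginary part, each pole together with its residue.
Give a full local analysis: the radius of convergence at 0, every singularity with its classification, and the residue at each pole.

Radius of convergence at 0: 5/12.
At -5/12: a pole of order 2; residue 0.

Denominator factor (h + 5/12)^2: pole of order 2 at -5/12, modulus 5/12.
The radius of convergence is the smallest modulus among the singular points: 5/12.
At the order-2 pole -5/12 set g(h) = (h - (-5/12))^2*f(h) = 2/5.
Order-2 pole: residue = g'(a); g'(-5/12) = 0, so the residue is 0.


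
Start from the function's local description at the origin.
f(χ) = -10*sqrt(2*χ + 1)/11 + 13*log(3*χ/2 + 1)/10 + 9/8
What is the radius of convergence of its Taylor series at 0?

The radius of convergence is 1/2.

Branch term (-10/11)*sqrt(1 - χ/(-1/2)): its argument vanishes at χ = -1/2, a square-root branch point, modulus 1/2.
Branch term (13/10)*log(1 - χ/(-2/3)): its argument vanishes at χ = -2/3, a logarithmic branch point, modulus 2/3.
The radius of convergence is the smallest modulus among the singular points: 1/2.
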